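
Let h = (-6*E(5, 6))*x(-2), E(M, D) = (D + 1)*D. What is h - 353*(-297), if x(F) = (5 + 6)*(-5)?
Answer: 118701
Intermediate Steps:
x(F) = -55 (x(F) = 11*(-5) = -55)
E(M, D) = D*(1 + D) (E(M, D) = (1 + D)*D = D*(1 + D))
h = 13860 (h = -36*(1 + 6)*(-55) = -36*7*(-55) = -6*42*(-55) = -252*(-55) = 13860)
h - 353*(-297) = 13860 - 353*(-297) = 13860 + 104841 = 118701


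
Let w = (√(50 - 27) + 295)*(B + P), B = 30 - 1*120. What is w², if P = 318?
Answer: 4525103232 + 30670560*√23 ≈ 4.6722e+9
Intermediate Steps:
B = -90 (B = 30 - 120 = -90)
w = 67260 + 228*√23 (w = (√(50 - 27) + 295)*(-90 + 318) = (√23 + 295)*228 = (295 + √23)*228 = 67260 + 228*√23 ≈ 68354.)
w² = (67260 + 228*√23)²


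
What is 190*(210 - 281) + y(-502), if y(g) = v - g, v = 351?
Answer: -12637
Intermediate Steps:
y(g) = 351 - g
190*(210 - 281) + y(-502) = 190*(210 - 281) + (351 - 1*(-502)) = 190*(-71) + (351 + 502) = -13490 + 853 = -12637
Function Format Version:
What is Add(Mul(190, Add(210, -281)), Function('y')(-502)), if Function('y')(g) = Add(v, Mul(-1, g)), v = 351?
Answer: -12637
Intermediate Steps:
Function('y')(g) = Add(351, Mul(-1, g))
Add(Mul(190, Add(210, -281)), Function('y')(-502)) = Add(Mul(190, Add(210, -281)), Add(351, Mul(-1, -502))) = Add(Mul(190, -71), Add(351, 502)) = Add(-13490, 853) = -12637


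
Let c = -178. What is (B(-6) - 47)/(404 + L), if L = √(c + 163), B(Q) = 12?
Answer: -14140/163231 + 35*I*√15/163231 ≈ -0.086626 + 0.00083045*I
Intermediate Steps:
L = I*√15 (L = √(-178 + 163) = √(-15) = I*√15 ≈ 3.873*I)
(B(-6) - 47)/(404 + L) = (12 - 47)/(404 + I*√15) = -35/(404 + I*√15)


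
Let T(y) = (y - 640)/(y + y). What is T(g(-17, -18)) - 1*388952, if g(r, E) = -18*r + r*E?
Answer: -119019319/306 ≈ -3.8895e+5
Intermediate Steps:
g(r, E) = -18*r + E*r
T(y) = (-640 + y)/(2*y) (T(y) = (-640 + y)/((2*y)) = (-640 + y)*(1/(2*y)) = (-640 + y)/(2*y))
T(g(-17, -18)) - 1*388952 = (-640 - 17*(-18 - 18))/(2*((-17*(-18 - 18)))) - 1*388952 = (-640 - 17*(-36))/(2*((-17*(-36)))) - 388952 = (1/2)*(-640 + 612)/612 - 388952 = (1/2)*(1/612)*(-28) - 388952 = -7/306 - 388952 = -119019319/306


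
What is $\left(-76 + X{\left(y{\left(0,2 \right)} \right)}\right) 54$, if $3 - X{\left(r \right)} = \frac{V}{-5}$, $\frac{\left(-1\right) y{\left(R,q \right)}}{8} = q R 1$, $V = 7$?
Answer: $- \frac{19332}{5} \approx -3866.4$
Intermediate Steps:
$y{\left(R,q \right)} = - 8 R q$ ($y{\left(R,q \right)} = - 8 q R 1 = - 8 R q 1 = - 8 R q$)
$X{\left(r \right)} = \frac{22}{5}$ ($X{\left(r \right)} = 3 - \frac{7}{-5} = 3 - 7 \left(- \frac{1}{5}\right) = 3 - - \frac{7}{5} = 3 + \frac{7}{5} = \frac{22}{5}$)
$\left(-76 + X{\left(y{\left(0,2 \right)} \right)}\right) 54 = \left(-76 + \frac{22}{5}\right) 54 = \left(- \frac{358}{5}\right) 54 = - \frac{19332}{5}$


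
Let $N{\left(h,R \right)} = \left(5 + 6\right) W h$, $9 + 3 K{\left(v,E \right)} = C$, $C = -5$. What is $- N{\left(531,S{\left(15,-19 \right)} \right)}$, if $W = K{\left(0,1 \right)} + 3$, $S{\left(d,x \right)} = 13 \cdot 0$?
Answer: $9735$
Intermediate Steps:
$S{\left(d,x \right)} = 0$
$K{\left(v,E \right)} = - \frac{14}{3}$ ($K{\left(v,E \right)} = -3 + \frac{1}{3} \left(-5\right) = -3 - \frac{5}{3} = - \frac{14}{3}$)
$W = - \frac{5}{3}$ ($W = - \frac{14}{3} + 3 = - \frac{5}{3} \approx -1.6667$)
$N{\left(h,R \right)} = - \frac{55 h}{3}$ ($N{\left(h,R \right)} = \left(5 + 6\right) \left(- \frac{5}{3}\right) h = 11 \left(- \frac{5}{3}\right) h = - \frac{55 h}{3}$)
$- N{\left(531,S{\left(15,-19 \right)} \right)} = - \frac{\left(-55\right) 531}{3} = \left(-1\right) \left(-9735\right) = 9735$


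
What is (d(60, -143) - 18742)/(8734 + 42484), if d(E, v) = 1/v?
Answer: -2680107/7324174 ≈ -0.36593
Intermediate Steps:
(d(60, -143) - 18742)/(8734 + 42484) = (1/(-143) - 18742)/(8734 + 42484) = (-1/143 - 18742)/51218 = -2680107/143*1/51218 = -2680107/7324174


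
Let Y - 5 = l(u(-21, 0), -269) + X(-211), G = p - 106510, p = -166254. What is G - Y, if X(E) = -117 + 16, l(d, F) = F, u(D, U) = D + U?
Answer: -272399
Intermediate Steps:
G = -272764 (G = -166254 - 106510 = -272764)
X(E) = -101
Y = -365 (Y = 5 + (-269 - 101) = 5 - 370 = -365)
G - Y = -272764 - 1*(-365) = -272764 + 365 = -272399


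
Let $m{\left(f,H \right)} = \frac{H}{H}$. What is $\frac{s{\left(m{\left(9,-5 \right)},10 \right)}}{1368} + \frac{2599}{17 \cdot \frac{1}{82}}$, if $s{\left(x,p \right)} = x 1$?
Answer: $\frac{291545441}{23256} \approx 12536.0$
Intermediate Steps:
$m{\left(f,H \right)} = 1$
$s{\left(x,p \right)} = x$
$\frac{s{\left(m{\left(9,-5 \right)},10 \right)}}{1368} + \frac{2599}{17 \cdot \frac{1}{82}} = 1 \cdot \frac{1}{1368} + \frac{2599}{17 \cdot \frac{1}{82}} = \frac{1}{1368} + \frac{2599}{\frac{17}{82}} = \frac{1}{1368} + 2599 \cdot \frac{82}{17} = \frac{1}{1368} + \frac{213118}{17} = \frac{291545441}{23256}$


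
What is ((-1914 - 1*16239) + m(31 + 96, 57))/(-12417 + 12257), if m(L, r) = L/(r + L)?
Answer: 668005/5888 ≈ 113.45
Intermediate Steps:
m(L, r) = L/(L + r)
((-1914 - 1*16239) + m(31 + 96, 57))/(-12417 + 12257) = ((-1914 - 1*16239) + (31 + 96)/((31 + 96) + 57))/(-12417 + 12257) = ((-1914 - 16239) + 127/(127 + 57))/(-160) = (-18153 + 127/184)*(-1/160) = -3340025/184*(-1/160) = 668005/5888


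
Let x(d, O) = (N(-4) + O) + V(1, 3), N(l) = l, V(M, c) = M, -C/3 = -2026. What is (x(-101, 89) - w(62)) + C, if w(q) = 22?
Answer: 6142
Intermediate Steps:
C = 6078 (C = -3*(-2026) = 6078)
x(d, O) = -3 + O (x(d, O) = (-4 + O) + 1 = -3 + O)
(x(-101, 89) - w(62)) + C = ((-3 + 89) - 1*22) + 6078 = (86 - 22) + 6078 = 64 + 6078 = 6142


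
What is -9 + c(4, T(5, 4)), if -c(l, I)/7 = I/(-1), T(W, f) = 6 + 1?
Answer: 40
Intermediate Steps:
T(W, f) = 7
c(l, I) = 7*I (c(l, I) = -7*I/(-1) = -7*I*(-1) = -(-7)*I = 7*I)
-9 + c(4, T(5, 4)) = -9 + 7*7 = -9 + 49 = 40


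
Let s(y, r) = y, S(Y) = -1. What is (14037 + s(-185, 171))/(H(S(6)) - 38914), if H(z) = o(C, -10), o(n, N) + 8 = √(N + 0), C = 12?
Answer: -269573772/757461047 - 6926*I*√10/757461047 ≈ -0.35589 - 2.8915e-5*I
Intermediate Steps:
o(n, N) = -8 + √N (o(n, N) = -8 + √(N + 0) = -8 + √N)
H(z) = -8 + I*√10 (H(z) = -8 + √(-10) = -8 + I*√10)
(14037 + s(-185, 171))/(H(S(6)) - 38914) = (14037 - 185)/((-8 + I*√10) - 38914) = 13852/(-38922 + I*√10)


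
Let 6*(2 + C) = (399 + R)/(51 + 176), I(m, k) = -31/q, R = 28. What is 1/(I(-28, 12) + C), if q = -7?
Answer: 9534/26143 ≈ 0.36469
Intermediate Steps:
I(m, k) = 31/7 (I(m, k) = -31/(-7) = -31*(-⅐) = 31/7)
C = -2297/1362 (C = -2 + ((399 + 28)/(51 + 176))/6 = -2 + (427/227)/6 = -2 + (427*(1/227))/6 = -2 + (⅙)*(427/227) = -2 + 427/1362 = -2297/1362 ≈ -1.6865)
1/(I(-28, 12) + C) = 1/(31/7 - 2297/1362) = 1/(26143/9534) = 9534/26143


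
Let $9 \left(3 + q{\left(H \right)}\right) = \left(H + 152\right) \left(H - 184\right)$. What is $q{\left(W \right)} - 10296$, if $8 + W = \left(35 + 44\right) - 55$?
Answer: $-13435$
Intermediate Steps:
$W = 16$ ($W = -8 + \left(\left(35 + 44\right) - 55\right) = -8 + \left(79 - 55\right) = -8 + 24 = 16$)
$q{\left(H \right)} = -3 + \frac{\left(-184 + H\right) \left(152 + H\right)}{9}$ ($q{\left(H \right)} = -3 + \frac{\left(H + 152\right) \left(H - 184\right)}{9} = -3 + \frac{\left(152 + H\right) \left(-184 + H\right)}{9} = -3 + \frac{\left(-184 + H\right) \left(152 + H\right)}{9}$)
$q{\left(W \right)} - 10296 = \left(- \frac{27995}{9} - \frac{512}{9} + \frac{16^{2}}{9}\right) - 10296 = \left(- \frac{27995}{9} - \frac{512}{9} + \frac{1}{9} \cdot 256\right) - 10296 = \left(- \frac{27995}{9} - \frac{512}{9} + \frac{256}{9}\right) - 10296 = -3139 - 10296 = -13435$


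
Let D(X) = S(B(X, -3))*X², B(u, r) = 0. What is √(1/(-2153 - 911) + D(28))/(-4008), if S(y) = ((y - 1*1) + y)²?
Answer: -5*√73602642/6140256 ≈ -0.0069860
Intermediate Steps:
S(y) = (-1 + 2*y)² (S(y) = ((y - 1) + y)² = ((-1 + y) + y)² = (-1 + 2*y)²)
D(X) = X² (D(X) = (-1 + 2*0)²*X² = (-1 + 0)²*X² = (-1)²*X² = 1*X² = X²)
√(1/(-2153 - 911) + D(28))/(-4008) = √(1/(-2153 - 911) + 28²)/(-4008) = √(1/(-3064) + 784)*(-1/4008) = √(-1/3064 + 784)*(-1/4008) = √(2402175/3064)*(-1/4008) = (5*√73602642/1532)*(-1/4008) = -5*√73602642/6140256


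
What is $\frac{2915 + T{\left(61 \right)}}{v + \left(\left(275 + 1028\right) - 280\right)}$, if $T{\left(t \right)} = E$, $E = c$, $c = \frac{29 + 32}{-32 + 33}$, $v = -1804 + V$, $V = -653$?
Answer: $- \frac{496}{239} \approx -2.0753$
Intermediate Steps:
$v = -2457$ ($v = -1804 - 653 = -2457$)
$c = 61$ ($c = \frac{61}{1} = 61 \cdot 1 = 61$)
$E = 61$
$T{\left(t \right)} = 61$
$\frac{2915 + T{\left(61 \right)}}{v + \left(\left(275 + 1028\right) - 280\right)} = \frac{2915 + 61}{-2457 + \left(\left(275 + 1028\right) - 280\right)} = \frac{2976}{-2457 + \left(1303 - 280\right)} = \frac{2976}{-2457 + 1023} = \frac{2976}{-1434} = 2976 \left(- \frac{1}{1434}\right) = - \frac{496}{239}$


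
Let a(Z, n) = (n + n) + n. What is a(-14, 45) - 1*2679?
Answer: -2544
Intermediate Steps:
a(Z, n) = 3*n (a(Z, n) = 2*n + n = 3*n)
a(-14, 45) - 1*2679 = 3*45 - 1*2679 = 135 - 2679 = -2544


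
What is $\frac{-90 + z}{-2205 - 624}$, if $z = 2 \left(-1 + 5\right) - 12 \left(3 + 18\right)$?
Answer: $\frac{334}{2829} \approx 0.11806$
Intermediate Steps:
$z = -244$ ($z = 2 \cdot 4 - 252 = 8 - 252 = -244$)
$\frac{-90 + z}{-2205 - 624} = \frac{-90 - 244}{-2205 - 624} = - \frac{334}{-2829} = \left(-334\right) \left(- \frac{1}{2829}\right) = \frac{334}{2829}$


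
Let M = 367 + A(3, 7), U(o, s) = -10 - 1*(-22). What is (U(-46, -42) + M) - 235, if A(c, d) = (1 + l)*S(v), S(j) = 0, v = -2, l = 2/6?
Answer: 144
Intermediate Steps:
l = ⅓ (l = 2*(⅙) = ⅓ ≈ 0.33333)
U(o, s) = 12 (U(o, s) = -10 + 22 = 12)
A(c, d) = 0 (A(c, d) = (1 + ⅓)*0 = (4/3)*0 = 0)
M = 367 (M = 367 + 0 = 367)
(U(-46, -42) + M) - 235 = (12 + 367) - 235 = 379 - 235 = 144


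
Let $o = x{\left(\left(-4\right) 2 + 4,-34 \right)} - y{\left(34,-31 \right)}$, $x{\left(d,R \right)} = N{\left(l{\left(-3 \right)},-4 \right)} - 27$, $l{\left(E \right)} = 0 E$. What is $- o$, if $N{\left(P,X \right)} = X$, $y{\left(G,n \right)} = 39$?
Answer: $70$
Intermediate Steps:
$l{\left(E \right)} = 0$
$x{\left(d,R \right)} = -31$ ($x{\left(d,R \right)} = -4 - 27 = -31$)
$o = -70$ ($o = -31 - 39 = -70$)
$- o = \left(-1\right) \left(-70\right) = 70$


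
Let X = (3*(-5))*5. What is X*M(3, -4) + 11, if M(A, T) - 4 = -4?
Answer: 11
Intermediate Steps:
M(A, T) = 0 (M(A, T) = 4 - 4 = 0)
X = -75 (X = -15*5 = -75)
X*M(3, -4) + 11 = -75*0 + 11 = 0 + 11 = 11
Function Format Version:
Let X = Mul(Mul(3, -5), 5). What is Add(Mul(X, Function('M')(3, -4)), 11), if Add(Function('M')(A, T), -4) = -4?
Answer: 11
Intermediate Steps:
Function('M')(A, T) = 0 (Function('M')(A, T) = Add(4, -4) = 0)
X = -75 (X = Mul(-15, 5) = -75)
Add(Mul(X, Function('M')(3, -4)), 11) = Add(Mul(-75, 0), 11) = Add(0, 11) = 11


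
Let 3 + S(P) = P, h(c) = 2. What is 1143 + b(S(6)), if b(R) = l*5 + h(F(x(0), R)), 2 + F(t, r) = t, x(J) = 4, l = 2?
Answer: 1155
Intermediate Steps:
F(t, r) = -2 + t
S(P) = -3 + P
b(R) = 12 (b(R) = 2*5 + 2 = 10 + 2 = 12)
1143 + b(S(6)) = 1143 + 12 = 1155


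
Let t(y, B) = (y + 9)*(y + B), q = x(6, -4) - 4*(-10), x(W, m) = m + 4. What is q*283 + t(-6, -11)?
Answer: 11269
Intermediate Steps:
x(W, m) = 4 + m
q = 40 (q = (4 - 4) - 4*(-10) = 0 + 40 = 40)
t(y, B) = (9 + y)*(B + y)
q*283 + t(-6, -11) = 40*283 + ((-6)² + 9*(-11) + 9*(-6) - 11*(-6)) = 11320 + (36 - 99 - 54 + 66) = 11320 - 51 = 11269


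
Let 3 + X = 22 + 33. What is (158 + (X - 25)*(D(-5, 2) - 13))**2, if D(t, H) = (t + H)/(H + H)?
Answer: 727609/16 ≈ 45476.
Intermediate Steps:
X = 52 (X = -3 + (22 + 33) = -3 + 55 = 52)
D(t, H) = (H + t)/(2*H) (D(t, H) = (H + t)/((2*H)) = (H + t)*(1/(2*H)) = (H + t)/(2*H))
(158 + (X - 25)*(D(-5, 2) - 13))**2 = (158 + (52 - 25)*((1/2)*(2 - 5)/2 - 13))**2 = (158 + 27*((1/2)*(1/2)*(-3) - 13))**2 = (158 + 27*(-3/4 - 13))**2 = (158 + 27*(-55/4))**2 = (158 - 1485/4)**2 = (-853/4)**2 = 727609/16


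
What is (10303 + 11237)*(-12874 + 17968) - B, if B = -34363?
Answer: 109759123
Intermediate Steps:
(10303 + 11237)*(-12874 + 17968) - B = (10303 + 11237)*(-12874 + 17968) - 1*(-34363) = 21540*5094 + 34363 = 109724760 + 34363 = 109759123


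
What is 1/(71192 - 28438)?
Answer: 1/42754 ≈ 2.3390e-5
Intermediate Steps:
1/(71192 - 28438) = 1/42754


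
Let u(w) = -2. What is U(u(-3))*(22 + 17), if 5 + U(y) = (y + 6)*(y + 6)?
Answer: 429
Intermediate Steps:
U(y) = -5 + (6 + y)**2 (U(y) = -5 + (y + 6)*(y + 6) = -5 + (6 + y)*(6 + y) = -5 + (6 + y)**2)
U(u(-3))*(22 + 17) = (-5 + (6 - 2)**2)*(22 + 17) = (-5 + 4**2)*39 = (-5 + 16)*39 = 11*39 = 429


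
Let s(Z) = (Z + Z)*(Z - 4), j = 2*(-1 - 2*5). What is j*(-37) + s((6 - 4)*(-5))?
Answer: 1094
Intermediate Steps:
j = -22 (j = 2*(-1 - 10) = 2*(-11) = -22)
s(Z) = 2*Z*(-4 + Z) (s(Z) = (2*Z)*(-4 + Z) = 2*Z*(-4 + Z))
j*(-37) + s((6 - 4)*(-5)) = -22*(-37) + 2*((6 - 4)*(-5))*(-4 + (6 - 4)*(-5)) = 814 + 2*(2*(-5))*(-4 + 2*(-5)) = 814 + 2*(-10)*(-4 - 10) = 814 + 2*(-10)*(-14) = 814 + 280 = 1094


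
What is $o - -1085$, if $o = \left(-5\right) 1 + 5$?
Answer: $1085$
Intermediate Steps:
$o = 0$ ($o = -5 + 5 = 0$)
$o - -1085 = 0 - -1085 = 0 + 1085 = 1085$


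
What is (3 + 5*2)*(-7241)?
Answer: -94133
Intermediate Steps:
(3 + 5*2)*(-7241) = (3 + 10)*(-7241) = 13*(-7241) = -94133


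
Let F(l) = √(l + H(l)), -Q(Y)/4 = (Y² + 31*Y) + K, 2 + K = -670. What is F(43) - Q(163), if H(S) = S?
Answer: 123800 + √86 ≈ 1.2381e+5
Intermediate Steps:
K = -672 (K = -2 - 670 = -672)
Q(Y) = 2688 - 124*Y - 4*Y² (Q(Y) = -4*((Y² + 31*Y) - 672) = -4*(-672 + Y² + 31*Y) = 2688 - 124*Y - 4*Y²)
F(l) = √2*√l (F(l) = √(l + l) = √(2*l) = √2*√l)
F(43) - Q(163) = √2*√43 - (2688 - 124*163 - 4*163²) = √86 - (2688 - 20212 - 4*26569) = √86 - (2688 - 20212 - 106276) = √86 - 1*(-123800) = √86 + 123800 = 123800 + √86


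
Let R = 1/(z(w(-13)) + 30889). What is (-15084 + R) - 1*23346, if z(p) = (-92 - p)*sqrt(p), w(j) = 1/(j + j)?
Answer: -644463422633295046/16769800238777 + 62166*I*sqrt(26)/16769800238777 ≈ -38430.0 + 1.8902e-8*I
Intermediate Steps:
w(j) = 1/(2*j)
z(p) = sqrt(p)*(-92 - p)
R = 1/(30889 - 2391*I*sqrt(26)/676) (R = 1/(sqrt((1/2)/(-13))*(-92 - 1/(2*(-13))) + 30889) = 1/(sqrt((1/2)*(-1/13))*(-92 - (-1)/(2*13)) + 30889) = 1/(sqrt(-1/26)*(-92 - 1*(-1/26)) + 30889) = 1/((I*sqrt(26)/26)*(-92 + 1/26) + 30889) = 1/((I*sqrt(26)/26)*(-2391/26) + 30889) = 1/(-2391*I*sqrt(26)/676 + 30889) = 1/(30889 - 2391*I*sqrt(26)/676) ≈ 3.2374e-5 + 1.89e-8*I)
(-15084 + R) - 1*23346 = (-15084 + (542905064/16769800238777 + 62166*I*sqrt(26)/16769800238777)) - 1*23346 = (-252955666258807204/16769800238777 + 62166*I*sqrt(26)/16769800238777) - 23346 = -644463422633295046/16769800238777 + 62166*I*sqrt(26)/16769800238777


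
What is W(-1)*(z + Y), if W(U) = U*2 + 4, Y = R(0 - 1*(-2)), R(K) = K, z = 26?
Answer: 56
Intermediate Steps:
Y = 2 (Y = 0 - 1*(-2) = 0 + 2 = 2)
W(U) = 4 + 2*U (W(U) = 2*U + 4 = 4 + 2*U)
W(-1)*(z + Y) = (4 + 2*(-1))*(26 + 2) = (4 - 2)*28 = 2*28 = 56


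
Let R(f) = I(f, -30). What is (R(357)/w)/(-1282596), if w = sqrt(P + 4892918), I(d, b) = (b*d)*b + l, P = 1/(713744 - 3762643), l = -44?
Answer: -80314*sqrt(375896812393530939)/434858716857759579 ≈ -0.00011323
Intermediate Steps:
P = -1/3048899 (P = 1/(-3048899) = -1/3048899 ≈ -3.2799e-7)
I(d, b) = -44 + d*b**2 (I(d, b) = (b*d)*b - 44 = d*b**2 - 44 = -44 + d*b**2)
R(f) = -44 + 900*f (R(f) = -44 + f*(-30)**2 = -44 + f*900 = -44 + 900*f)
w = 11*sqrt(375896812393530939)/3048899 (w = sqrt(-1/3048899 + 4892918) = sqrt(14918012797281/3048899) = 11*sqrt(375896812393530939)/3048899 ≈ 2212.0)
(R(357)/w)/(-1282596) = ((-44 + 900*357)/((11*sqrt(375896812393530939)/3048899)))/(-1282596) = ((-44 + 321300)*(sqrt(375896812393530939)/1356182981571))*(-1/1282596) = (321256*(sqrt(375896812393530939)/1356182981571))*(-1/1282596) = (321256*sqrt(375896812393530939)/1356182981571)*(-1/1282596) = -80314*sqrt(375896812393530939)/434858716857759579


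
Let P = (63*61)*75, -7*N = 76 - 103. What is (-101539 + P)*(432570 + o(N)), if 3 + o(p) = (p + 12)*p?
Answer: 3957515443080/49 ≈ 8.0766e+10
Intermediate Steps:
N = 27/7 (N = -(76 - 103)/7 = -⅐*(-27) = 27/7 ≈ 3.8571)
o(p) = -3 + p*(12 + p) (o(p) = -3 + (p + 12)*p = -3 + (12 + p)*p = -3 + p*(12 + p))
P = 288225 (P = 3843*75 = 288225)
(-101539 + P)*(432570 + o(N)) = (-101539 + 288225)*(432570 + (-3 + (27/7)² + 12*(27/7))) = 186686*(432570 + (-3 + 729/49 + 324/7)) = 186686*(432570 + 2850/49) = 186686*(21198780/49) = 3957515443080/49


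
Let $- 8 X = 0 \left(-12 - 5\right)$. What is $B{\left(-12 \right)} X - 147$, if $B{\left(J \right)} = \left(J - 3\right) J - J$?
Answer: $-147$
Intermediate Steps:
$X = 0$ ($X = - \frac{0 \left(-12 - 5\right)}{8} = - \frac{0 \left(-17\right)}{8} = \left(- \frac{1}{8}\right) 0 = 0$)
$B{\left(J \right)} = - J + J \left(-3 + J\right)$ ($B{\left(J \right)} = \left(-3 + J\right) J - J = J \left(-3 + J\right) - J = - J + J \left(-3 + J\right)$)
$B{\left(-12 \right)} X - 147 = - 12 \left(-4 - 12\right) 0 - 147 = \left(-12\right) \left(-16\right) 0 - 147 = 192 \cdot 0 - 147 = 0 - 147 = -147$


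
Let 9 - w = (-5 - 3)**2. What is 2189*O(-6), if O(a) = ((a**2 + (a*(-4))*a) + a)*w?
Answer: 13725030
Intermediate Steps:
w = -55 (w = 9 - (-5 - 3)**2 = 9 - 1*(-8)**2 = 9 - 1*64 = 9 - 64 = -55)
O(a) = -55*a + 165*a**2 (O(a) = ((a**2 + (a*(-4))*a) + a)*(-55) = ((a**2 + (-4*a)*a) + a)*(-55) = ((a**2 - 4*a**2) + a)*(-55) = (-3*a**2 + a)*(-55) = (a - 3*a**2)*(-55) = -55*a + 165*a**2)
2189*O(-6) = 2189*(55*(-6)*(-1 + 3*(-6))) = 2189*(55*(-6)*(-1 - 18)) = 2189*(55*(-6)*(-19)) = 2189*6270 = 13725030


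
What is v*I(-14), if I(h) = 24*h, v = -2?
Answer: 672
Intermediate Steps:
v*I(-14) = -48*(-14) = -2*(-336) = 672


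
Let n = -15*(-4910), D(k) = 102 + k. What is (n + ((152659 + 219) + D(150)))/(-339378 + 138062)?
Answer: -56695/50329 ≈ -1.1265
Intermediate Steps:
n = 73650
(n + ((152659 + 219) + D(150)))/(-339378 + 138062) = (73650 + ((152659 + 219) + (102 + 150)))/(-339378 + 138062) = (73650 + (152878 + 252))/(-201316) = (73650 + 153130)*(-1/201316) = 226780*(-1/201316) = -56695/50329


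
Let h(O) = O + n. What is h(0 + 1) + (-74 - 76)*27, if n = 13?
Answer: -4036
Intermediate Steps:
h(O) = 13 + O (h(O) = O + 13 = 13 + O)
h(0 + 1) + (-74 - 76)*27 = (13 + (0 + 1)) + (-74 - 76)*27 = (13 + 1) - 150*27 = 14 - 4050 = -4036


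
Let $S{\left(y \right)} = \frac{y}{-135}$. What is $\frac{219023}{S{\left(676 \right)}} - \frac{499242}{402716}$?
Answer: $- \frac{2976971615193}{68059004} \approx -43741.0$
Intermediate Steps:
$S{\left(y \right)} = - \frac{y}{135}$ ($S{\left(y \right)} = y \left(- \frac{1}{135}\right) = - \frac{y}{135}$)
$\frac{219023}{S{\left(676 \right)}} - \frac{499242}{402716} = \frac{219023}{\left(- \frac{1}{135}\right) 676} - \frac{499242}{402716} = \frac{219023}{- \frac{676}{135}} - \frac{249621}{201358} = 219023 \left(- \frac{135}{676}\right) - \frac{249621}{201358} = - \frac{29568105}{676} - \frac{249621}{201358} = - \frac{2976971615193}{68059004}$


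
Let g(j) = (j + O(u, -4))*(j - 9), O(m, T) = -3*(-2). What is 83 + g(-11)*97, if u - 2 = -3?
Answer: 9783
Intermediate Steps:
u = -1 (u = 2 - 3 = -1)
O(m, T) = 6
g(j) = (-9 + j)*(6 + j) (g(j) = (j + 6)*(j - 9) = (6 + j)*(-9 + j) = (-9 + j)*(6 + j))
83 + g(-11)*97 = 83 + (-54 + (-11)² - 3*(-11))*97 = 83 + (-54 + 121 + 33)*97 = 83 + 100*97 = 83 + 9700 = 9783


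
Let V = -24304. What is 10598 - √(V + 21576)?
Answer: 10598 - 2*I*√682 ≈ 10598.0 - 52.23*I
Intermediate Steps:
10598 - √(V + 21576) = 10598 - √(-24304 + 21576) = 10598 - √(-2728) = 10598 - 2*I*√682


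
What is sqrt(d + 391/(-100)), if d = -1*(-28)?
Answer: sqrt(2409)/10 ≈ 4.9082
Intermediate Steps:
d = 28
sqrt(d + 391/(-100)) = sqrt(28 + 391/(-100)) = sqrt(28 + 391*(-1/100)) = sqrt(28 - 391/100) = sqrt(2409/100) = sqrt(2409)/10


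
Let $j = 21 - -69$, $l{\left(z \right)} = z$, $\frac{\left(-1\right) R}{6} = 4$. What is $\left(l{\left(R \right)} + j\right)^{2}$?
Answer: $4356$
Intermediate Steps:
$R = -24$ ($R = \left(-6\right) 4 = -24$)
$j = 90$ ($j = 21 + 69 = 90$)
$\left(l{\left(R \right)} + j\right)^{2} = \left(-24 + 90\right)^{2} = 66^{2} = 4356$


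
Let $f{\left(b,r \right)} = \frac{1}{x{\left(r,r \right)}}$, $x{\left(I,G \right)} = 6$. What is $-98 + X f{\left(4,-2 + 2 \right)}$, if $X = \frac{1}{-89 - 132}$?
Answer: $- \frac{129949}{1326} \approx -98.001$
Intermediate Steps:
$f{\left(b,r \right)} = \frac{1}{6}$
$X = - \frac{1}{221}$ ($X = \frac{1}{-221} = - \frac{1}{221} \approx -0.0045249$)
$-98 + X f{\left(4,-2 + 2 \right)} = -98 - \frac{1}{1326} = - \frac{129949}{1326}$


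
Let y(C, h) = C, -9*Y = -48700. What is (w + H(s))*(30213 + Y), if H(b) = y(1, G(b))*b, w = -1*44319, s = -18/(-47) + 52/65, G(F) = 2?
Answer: -3339125701879/2115 ≈ -1.5788e+9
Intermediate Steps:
Y = 48700/9 (Y = -1/9*(-48700) = 48700/9 ≈ 5411.1)
s = 278/235 (s = -18*(-1/47) + 52*(1/65) = 18/47 + 4/5 = 278/235 ≈ 1.1830)
w = -44319
H(b) = b (H(b) = 1*b = b)
(w + H(s))*(30213 + Y) = (-44319 + 278/235)*(30213 + 48700/9) = -10414687/235*320617/9 = -3339125701879/2115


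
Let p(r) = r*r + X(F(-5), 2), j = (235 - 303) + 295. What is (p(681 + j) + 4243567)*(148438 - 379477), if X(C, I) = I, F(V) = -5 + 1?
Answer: -1170913276287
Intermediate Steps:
F(V) = -4
j = 227 (j = -68 + 295 = 227)
p(r) = 2 + r**2 (p(r) = r*r + 2 = r**2 + 2 = 2 + r**2)
(p(681 + j) + 4243567)*(148438 - 379477) = ((2 + (681 + 227)**2) + 4243567)*(148438 - 379477) = ((2 + 908**2) + 4243567)*(-231039) = ((2 + 824464) + 4243567)*(-231039) = (824466 + 4243567)*(-231039) = 5068033*(-231039) = -1170913276287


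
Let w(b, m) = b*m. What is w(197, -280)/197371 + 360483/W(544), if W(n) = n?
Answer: 71118883153/107369824 ≈ 662.37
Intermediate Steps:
w(197, -280)/197371 + 360483/W(544) = (197*(-280))/197371 + 360483/544 = -55160*1/197371 + 360483*(1/544) = -55160/197371 + 360483/544 = 71118883153/107369824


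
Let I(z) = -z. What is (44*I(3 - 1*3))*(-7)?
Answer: 0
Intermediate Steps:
(44*I(3 - 1*3))*(-7) = (44*(-(3 - 1*3)))*(-7) = (44*(-(3 - 3)))*(-7) = (44*(-1*0))*(-7) = (44*0)*(-7) = 0*(-7) = 0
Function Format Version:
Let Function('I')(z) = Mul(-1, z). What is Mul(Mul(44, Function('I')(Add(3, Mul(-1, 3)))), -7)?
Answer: 0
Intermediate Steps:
Mul(Mul(44, Function('I')(Add(3, Mul(-1, 3)))), -7) = Mul(Mul(44, Mul(-1, Add(3, Mul(-1, 3)))), -7) = Mul(Mul(44, Mul(-1, Add(3, -3))), -7) = Mul(Mul(44, Mul(-1, 0)), -7) = Mul(Mul(44, 0), -7) = Mul(0, -7) = 0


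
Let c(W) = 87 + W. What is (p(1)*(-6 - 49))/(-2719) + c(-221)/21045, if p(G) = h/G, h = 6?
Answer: 6580504/57221355 ≈ 0.11500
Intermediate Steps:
p(G) = 6/G
(p(1)*(-6 - 49))/(-2719) + c(-221)/21045 = ((6/1)*(-6 - 49))/(-2719) + (87 - 221)/21045 = ((6*1)*(-55))*(-1/2719) - 134*1/21045 = (6*(-55))*(-1/2719) - 134/21045 = -330*(-1/2719) - 134/21045 = 330/2719 - 134/21045 = 6580504/57221355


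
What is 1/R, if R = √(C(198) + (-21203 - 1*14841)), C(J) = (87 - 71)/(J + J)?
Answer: -3*I*√2453242/892088 ≈ -0.0052672*I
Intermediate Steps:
C(J) = 8/J (C(J) = 16/((2*J)) = 16*(1/(2*J)) = 8/J)
R = 4*I*√2453242/33 (R = √(8/198 + (-21203 - 1*14841)) = √(8*(1/198) + (-21203 - 14841)) = √(4/99 - 36044) = √(-3568352/99) = 4*I*√2453242/33 ≈ 189.85*I)
1/R = 1/(4*I*√2453242/33) = -3*I*√2453242/892088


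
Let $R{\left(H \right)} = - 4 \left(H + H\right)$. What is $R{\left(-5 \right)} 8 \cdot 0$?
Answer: $0$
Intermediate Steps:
$R{\left(H \right)} = - 8 H$ ($R{\left(H \right)} = - 4 \cdot 2 H = - 8 H$)
$R{\left(-5 \right)} 8 \cdot 0 = \left(-8\right) \left(-5\right) 8 \cdot 0 = 40 \cdot 8 \cdot 0 = 320 \cdot 0 = 0$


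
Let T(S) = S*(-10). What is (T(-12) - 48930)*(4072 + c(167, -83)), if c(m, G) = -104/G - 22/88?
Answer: -33001343985/166 ≈ -1.9880e+8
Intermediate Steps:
c(m, G) = -¼ - 104/G (c(m, G) = -104/G - 22*1/88 = -104/G - ¼ = -¼ - 104/G)
T(S) = -10*S
(T(-12) - 48930)*(4072 + c(167, -83)) = (-10*(-12) - 48930)*(4072 + (¼)*(-416 - 1*(-83))/(-83)) = (120 - 48930)*(4072 + (¼)*(-1/83)*(-416 + 83)) = -48810*(4072 + (¼)*(-1/83)*(-333)) = -48810*(4072 + 333/332) = -48810*1352237/332 = -33001343985/166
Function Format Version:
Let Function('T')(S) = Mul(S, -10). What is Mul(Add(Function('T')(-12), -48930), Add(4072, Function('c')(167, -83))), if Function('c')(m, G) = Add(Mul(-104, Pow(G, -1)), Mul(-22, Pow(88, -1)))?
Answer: Rational(-33001343985, 166) ≈ -1.9880e+8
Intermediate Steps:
Function('c')(m, G) = Add(Rational(-1, 4), Mul(-104, Pow(G, -1))) (Function('c')(m, G) = Add(Mul(-104, Pow(G, -1)), Mul(-22, Rational(1, 88))) = Add(Mul(-104, Pow(G, -1)), Rational(-1, 4)) = Add(Rational(-1, 4), Mul(-104, Pow(G, -1))))
Function('T')(S) = Mul(-10, S)
Mul(Add(Function('T')(-12), -48930), Add(4072, Function('c')(167, -83))) = Mul(Add(Mul(-10, -12), -48930), Add(4072, Mul(Rational(1, 4), Pow(-83, -1), Add(-416, Mul(-1, -83))))) = Mul(Add(120, -48930), Add(4072, Mul(Rational(1, 4), Rational(-1, 83), Add(-416, 83)))) = Mul(-48810, Add(4072, Mul(Rational(1, 4), Rational(-1, 83), -333))) = Mul(-48810, Add(4072, Rational(333, 332))) = Mul(-48810, Rational(1352237, 332)) = Rational(-33001343985, 166)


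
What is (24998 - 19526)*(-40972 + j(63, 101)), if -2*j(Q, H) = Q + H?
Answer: -224647488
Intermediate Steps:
j(Q, H) = -H/2 - Q/2 (j(Q, H) = -(Q + H)/2 = -(H + Q)/2 = -H/2 - Q/2)
(24998 - 19526)*(-40972 + j(63, 101)) = (24998 - 19526)*(-40972 + (-½*101 - ½*63)) = 5472*(-40972 + (-101/2 - 63/2)) = 5472*(-40972 - 82) = 5472*(-41054) = -224647488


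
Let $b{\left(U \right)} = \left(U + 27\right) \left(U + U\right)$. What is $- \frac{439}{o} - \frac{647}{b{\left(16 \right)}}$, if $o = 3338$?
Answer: $- \frac{1381875}{2296544} \approx -0.60172$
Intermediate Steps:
$b{\left(U \right)} = 2 U \left(27 + U\right)$ ($b{\left(U \right)} = \left(27 + U\right) 2 U = 2 U \left(27 + U\right)$)
$- \frac{439}{o} - \frac{647}{b{\left(16 \right)}} = - \frac{439}{3338} - \frac{647}{2 \cdot 16 \left(27 + 16\right)} = \left(-439\right) \frac{1}{3338} - \frac{647}{2 \cdot 16 \cdot 43} = - \frac{439}{3338} - \frac{647}{1376} = - \frac{1381875}{2296544}$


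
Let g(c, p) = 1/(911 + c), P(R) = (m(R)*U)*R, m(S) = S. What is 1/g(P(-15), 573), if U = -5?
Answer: -214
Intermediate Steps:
P(R) = -5*R² (P(R) = (R*(-5))*R = (-5*R)*R = -5*R²)
1/g(P(-15), 573) = 1/(1/(911 - 5*(-15)²)) = 1/(1/(911 - 5*225)) = 1/(1/(911 - 1125)) = 1/(1/(-214)) = 1/(-1/214) = -214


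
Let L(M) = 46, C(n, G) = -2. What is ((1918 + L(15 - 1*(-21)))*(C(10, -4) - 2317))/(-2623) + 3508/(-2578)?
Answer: 5866170382/3381047 ≈ 1735.0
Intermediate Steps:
((1918 + L(15 - 1*(-21)))*(C(10, -4) - 2317))/(-2623) + 3508/(-2578) = ((1918 + 46)*(-2 - 2317))/(-2623) + 3508/(-2578) = (1964*(-2319))*(-1/2623) + 3508*(-1/2578) = -4554516*(-1/2623) - 1754/1289 = 4554516/2623 - 1754/1289 = 5866170382/3381047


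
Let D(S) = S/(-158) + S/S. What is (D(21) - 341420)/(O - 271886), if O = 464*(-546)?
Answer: 53944223/82986340 ≈ 0.65004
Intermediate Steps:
O = -253344
D(S) = 1 - S/158 (D(S) = S*(-1/158) + 1 = -S/158 + 1 = 1 - S/158)
(D(21) - 341420)/(O - 271886) = ((1 - 1/158*21) - 341420)/(-253344 - 271886) = ((1 - 21/158) - 341420)/(-525230) = (137/158 - 341420)*(-1/525230) = -53944223/158*(-1/525230) = 53944223/82986340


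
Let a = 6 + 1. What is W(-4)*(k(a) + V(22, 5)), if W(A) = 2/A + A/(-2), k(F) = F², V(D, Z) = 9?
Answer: 87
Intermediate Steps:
a = 7
W(A) = 2/A - A/2 (W(A) = 2/A + A*(-½) = 2/A - A/2)
W(-4)*(k(a) + V(22, 5)) = (2/(-4) - ½*(-4))*(7² + 9) = (2*(-¼) + 2)*(49 + 9) = (-½ + 2)*58 = (3/2)*58 = 87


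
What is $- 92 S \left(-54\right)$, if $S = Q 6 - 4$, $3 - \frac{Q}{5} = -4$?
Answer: $1023408$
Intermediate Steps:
$Q = 35$ ($Q = 15 - -20 = 15 + 20 = 35$)
$S = 206$ ($S = 35 \cdot 6 - 4 = 210 - 4 = 206$)
$- 92 S \left(-54\right) = \left(-92\right) 206 \left(-54\right) = \left(-18952\right) \left(-54\right) = 1023408$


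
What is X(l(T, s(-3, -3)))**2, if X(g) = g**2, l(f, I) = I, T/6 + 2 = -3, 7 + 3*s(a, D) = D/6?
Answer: 625/16 ≈ 39.063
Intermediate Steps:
s(a, D) = -7/3 + D/18 (s(a, D) = -7/3 + (D/6)/3 = -7/3 + D/18)
T = -30 (T = -12 + 6*(-3) = -12 - 18 = -30)
X(l(T, s(-3, -3)))**2 = ((-7/3 + (1/18)*(-3))**2)**2 = ((-7/3 - 1/6)**2)**2 = ((-5/2)**2)**2 = (25/4)**2 = 625/16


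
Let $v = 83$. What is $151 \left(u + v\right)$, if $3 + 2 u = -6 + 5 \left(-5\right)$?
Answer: $9966$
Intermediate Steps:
$u = -17$ ($u = - \frac{3}{2} + \frac{-6 + 5 \left(-5\right)}{2} = - \frac{3}{2} + \frac{-6 - 25}{2} = - \frac{3}{2} + \frac{1}{2} \left(-31\right) = - \frac{3}{2} - \frac{31}{2} = -17$)
$151 \left(u + v\right) = 151 \left(-17 + 83\right) = 151 \cdot 66 = 9966$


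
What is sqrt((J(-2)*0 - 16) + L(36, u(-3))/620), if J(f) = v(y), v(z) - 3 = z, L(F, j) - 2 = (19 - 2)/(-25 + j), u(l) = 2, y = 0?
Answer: I*sqrt(813287015)/7130 ≈ 3.9997*I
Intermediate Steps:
L(F, j) = 2 + 17/(-25 + j) (L(F, j) = 2 + (19 - 2)/(-25 + j) = 2 + 17/(-25 + j))
v(z) = 3 + z
J(f) = 3 (J(f) = 3 + 0 = 3)
sqrt((J(-2)*0 - 16) + L(36, u(-3))/620) = sqrt((3*0 - 16) + ((-33 + 2*2)/(-25 + 2))/620) = sqrt((0 - 16) + ((-33 + 4)/(-23))*(1/620)) = sqrt(-16 - 1/23*(-29)*(1/620)) = sqrt(-16 + (29/23)*(1/620)) = sqrt(-16 + 29/14260) = sqrt(-228131/14260) = I*sqrt(813287015)/7130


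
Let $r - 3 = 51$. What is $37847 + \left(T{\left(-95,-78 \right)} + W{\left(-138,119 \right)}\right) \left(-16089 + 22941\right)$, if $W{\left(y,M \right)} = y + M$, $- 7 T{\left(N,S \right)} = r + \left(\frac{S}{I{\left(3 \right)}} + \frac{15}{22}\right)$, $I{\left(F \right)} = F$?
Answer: $- \frac{9272063}{77} \approx -1.2042 \cdot 10^{5}$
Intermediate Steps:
$r = 54$ ($r = 3 + 51 = 54$)
$T{\left(N,S \right)} = - \frac{1203}{154} - \frac{S}{21}$ ($T{\left(N,S \right)} = - \frac{54 + \left(\frac{S}{3} + \frac{15}{22}\right)}{7} = - \frac{54 + \left(\frac{15}{22} + \frac{S}{3}\right)}{7} = - \frac{\frac{1203}{22} + \frac{S}{3}}{7} = - \frac{1203}{154} - \frac{S}{21}$)
$W{\left(y,M \right)} = M + y$
$37847 + \left(T{\left(-95,-78 \right)} + W{\left(-138,119 \right)}\right) \left(-16089 + 22941\right) = 37847 + \left(\left(- \frac{1203}{154} - - \frac{26}{7}\right) + \left(119 - 138\right)\right) \left(-16089 + 22941\right) = 37847 + \left(\left(- \frac{1203}{154} + \frac{26}{7}\right) - 19\right) 6852 = 37847 + \left(- \frac{631}{154} - 19\right) 6852 = 37847 - \frac{12186282}{77} = - \frac{9272063}{77}$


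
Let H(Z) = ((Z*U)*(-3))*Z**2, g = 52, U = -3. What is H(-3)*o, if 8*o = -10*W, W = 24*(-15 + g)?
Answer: 269730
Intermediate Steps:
H(Z) = 9*Z**3 (H(Z) = ((Z*(-3))*(-3))*Z**2 = (-3*Z*(-3))*Z**2 = (9*Z)*Z**2 = 9*Z**3)
W = 888 (W = 24*(-15 + 52) = 24*37 = 888)
o = -1110 (o = (-10*888)/8 = (1/8)*(-8880) = -1110)
H(-3)*o = (9*(-3)**3)*(-1110) = (9*(-27))*(-1110) = -243*(-1110) = 269730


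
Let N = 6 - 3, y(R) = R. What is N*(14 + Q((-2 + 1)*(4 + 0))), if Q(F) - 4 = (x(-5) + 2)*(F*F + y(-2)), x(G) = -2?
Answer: 54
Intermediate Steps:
N = 3
Q(F) = 4 (Q(F) = 4 + (-2 + 2)*(F*F - 2) = 4 + 0*(F**2 - 2) = 4 + 0*(-2 + F**2) = 4 + 0 = 4)
N*(14 + Q((-2 + 1)*(4 + 0))) = 3*(14 + 4) = 3*18 = 54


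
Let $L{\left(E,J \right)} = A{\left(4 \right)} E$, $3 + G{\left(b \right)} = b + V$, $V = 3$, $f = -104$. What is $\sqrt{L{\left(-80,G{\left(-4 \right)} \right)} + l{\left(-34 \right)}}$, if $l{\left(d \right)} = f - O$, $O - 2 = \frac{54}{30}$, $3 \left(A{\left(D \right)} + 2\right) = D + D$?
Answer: $\frac{i \sqrt{36255}}{15} \approx 12.694 i$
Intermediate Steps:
$G{\left(b \right)} = b$ ($G{\left(b \right)} = -3 + \left(b + 3\right) = -3 + \left(3 + b\right) = b$)
$A{\left(D \right)} = -2 + \frac{2 D}{3}$ ($A{\left(D \right)} = -2 + \frac{D + D}{3} = -2 + \frac{2 D}{3}$)
$O = \frac{19}{5}$ ($O = 2 + \frac{54}{30} = 2 + 54 \cdot \frac{1}{30} = 2 + \frac{9}{5} = \frac{19}{5} \approx 3.8$)
$l{\left(d \right)} = - \frac{539}{5}$ ($l{\left(d \right)} = -104 - \frac{19}{5} = - \frac{539}{5}$)
$L{\left(E,J \right)} = \frac{2 E}{3}$ ($L{\left(E,J \right)} = \left(-2 + \frac{2}{3} \cdot 4\right) E = \left(-2 + \frac{8}{3}\right) E = \frac{2 E}{3}$)
$\sqrt{L{\left(-80,G{\left(-4 \right)} \right)} + l{\left(-34 \right)}} = \sqrt{\frac{2}{3} \left(-80\right) - \frac{539}{5}} = \sqrt{- \frac{160}{3} - \frac{539}{5}} = \sqrt{- \frac{2417}{15}} = \frac{i \sqrt{36255}}{15}$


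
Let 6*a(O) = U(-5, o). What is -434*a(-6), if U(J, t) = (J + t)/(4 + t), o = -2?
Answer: 1519/6 ≈ 253.17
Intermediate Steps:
U(J, t) = (J + t)/(4 + t)
a(O) = -7/12 (a(O) = ((-5 - 2)/(4 - 2))/6 = (-7/2)/6 = ((1/2)*(-7))/6 = (1/6)*(-7/2) = -7/12)
-434*a(-6) = -434*(-7/12) = 1519/6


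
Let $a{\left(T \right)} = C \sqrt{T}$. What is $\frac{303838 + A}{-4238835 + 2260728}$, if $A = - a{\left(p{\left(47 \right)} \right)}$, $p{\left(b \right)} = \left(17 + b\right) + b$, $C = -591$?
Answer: $- \frac{303838}{1978107} - \frac{197 \sqrt{111}}{659369} \approx -0.15675$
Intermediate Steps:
$p{\left(b \right)} = 17 + 2 b$
$a{\left(T \right)} = - 591 \sqrt{T}$
$A = 591 \sqrt{111}$ ($A = - \left(-591\right) \sqrt{17 + 2 \cdot 47} = - \left(-591\right) \sqrt{17 + 94} = - \left(-591\right) \sqrt{111} = 591 \sqrt{111} \approx 6226.6$)
$\frac{303838 + A}{-4238835 + 2260728} = \frac{303838 + 591 \sqrt{111}}{-4238835 + 2260728} = \frac{303838 + 591 \sqrt{111}}{-1978107} = \left(303838 + 591 \sqrt{111}\right) \left(- \frac{1}{1978107}\right) = - \frac{303838}{1978107} - \frac{197 \sqrt{111}}{659369}$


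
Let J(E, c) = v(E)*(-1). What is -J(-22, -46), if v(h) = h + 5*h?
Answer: -132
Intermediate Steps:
v(h) = 6*h
J(E, c) = -6*E (J(E, c) = (6*E)*(-1) = -6*E)
-J(-22, -46) = -(-6)*(-22) = -1*132 = -132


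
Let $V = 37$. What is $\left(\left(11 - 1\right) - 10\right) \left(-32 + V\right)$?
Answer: $0$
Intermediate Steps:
$\left(\left(11 - 1\right) - 10\right) \left(-32 + V\right) = \left(\left(11 - 1\right) - 10\right) \left(-32 + 37\right) = \left(10 - 10\right) 5 = 0 \cdot 5 = 0$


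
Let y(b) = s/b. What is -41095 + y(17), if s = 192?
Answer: -698423/17 ≈ -41084.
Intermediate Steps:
y(b) = 192/b
-41095 + y(17) = -41095 + 192/17 = -698423/17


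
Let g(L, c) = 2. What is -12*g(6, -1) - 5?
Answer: -29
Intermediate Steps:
-12*g(6, -1) - 5 = -12*2 - 5 = -24 - 5 = -29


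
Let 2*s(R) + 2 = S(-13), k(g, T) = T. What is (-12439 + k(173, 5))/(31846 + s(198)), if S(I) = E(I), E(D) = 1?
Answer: -24868/63691 ≈ -0.39045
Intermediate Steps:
S(I) = 1
s(R) = -½ (s(R) = -1 + (½)*1 = -1 + ½ = -½)
(-12439 + k(173, 5))/(31846 + s(198)) = (-12439 + 5)/(31846 - ½) = -12434/63691/2 = -12434*2/63691 = -24868/63691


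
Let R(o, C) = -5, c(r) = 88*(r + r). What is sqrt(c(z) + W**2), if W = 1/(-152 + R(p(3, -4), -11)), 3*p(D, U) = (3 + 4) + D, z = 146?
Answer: sqrt(633380705)/157 ≈ 160.30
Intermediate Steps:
p(D, U) = 7/3 + D/3 (p(D, U) = ((3 + 4) + D)/3 = (7 + D)/3 = 7/3 + D/3)
c(r) = 176*r (c(r) = 88*(2*r) = 176*r)
W = -1/157 (W = 1/(-152 - 5) = 1/(-157) = -1/157 ≈ -0.0063694)
sqrt(c(z) + W**2) = sqrt(176*146 + (-1/157)**2) = sqrt(25696 + 1/24649) = sqrt(633380705/24649) = sqrt(633380705)/157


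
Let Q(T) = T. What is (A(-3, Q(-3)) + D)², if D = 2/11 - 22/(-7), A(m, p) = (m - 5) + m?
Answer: 349281/5929 ≈ 58.911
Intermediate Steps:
A(m, p) = -5 + 2*m (A(m, p) = (-5 + m) + m = -5 + 2*m)
D = 256/77 (D = 2*(1/11) - 22*(-⅐) = 2/11 + 22/7 = 256/77 ≈ 3.3247)
(A(-3, Q(-3)) + D)² = ((-5 + 2*(-3)) + 256/77)² = ((-5 - 6) + 256/77)² = (-11 + 256/77)² = (-591/77)² = 349281/5929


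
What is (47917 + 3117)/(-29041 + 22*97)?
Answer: -51034/26907 ≈ -1.8967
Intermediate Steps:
(47917 + 3117)/(-29041 + 22*97) = 51034/(-29041 + 2134) = 51034/(-26907) = 51034*(-1/26907) = -51034/26907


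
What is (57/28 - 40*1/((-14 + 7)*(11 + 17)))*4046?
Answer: 126871/14 ≈ 9062.2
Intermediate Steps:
(57/28 - 40*1/((-14 + 7)*(11 + 17)))*4046 = (57*(1/28) - 40/(28*(-7)))*4046 = (57/28 - 40/(-196))*4046 = (57/28 - 40*(-1/196))*4046 = (57/28 + 10/49)*4046 = (439/196)*4046 = 126871/14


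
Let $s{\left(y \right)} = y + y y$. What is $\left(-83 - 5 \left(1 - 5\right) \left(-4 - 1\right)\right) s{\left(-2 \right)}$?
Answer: $-366$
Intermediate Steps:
$s{\left(y \right)} = y + y^{2}$
$\left(-83 - 5 \left(1 - 5\right) \left(-4 - 1\right)\right) s{\left(-2 \right)} = \left(-83 - 5 \left(1 - 5\right) \left(-4 - 1\right)\right) \left(- 2 \left(1 - 2\right)\right) = \left(-83 - 5 \left(\left(-4\right) \left(-5\right)\right)\right) \left(\left(-2\right) \left(-1\right)\right) = \left(-83 - 100\right) 2 = \left(-183\right) 2 = -366$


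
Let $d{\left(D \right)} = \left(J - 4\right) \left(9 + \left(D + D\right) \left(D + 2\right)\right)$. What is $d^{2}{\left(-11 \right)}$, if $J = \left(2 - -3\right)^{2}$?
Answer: $18896409$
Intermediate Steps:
$J = 25$ ($J = \left(2 + \left(-2 + 5\right)\right)^{2} = \left(2 + 3\right)^{2} = 5^{2} = 25$)
$d{\left(D \right)} = 189 + 42 D \left(2 + D\right)$ ($d{\left(D \right)} = \left(25 - 4\right) \left(9 + \left(D + D\right) \left(D + 2\right)\right) = 21 \left(9 + 2 D \left(2 + D\right)\right) = 189 + 42 D \left(2 + D\right)$)
$d^{2}{\left(-11 \right)} = \left(189 + 42 \left(-11\right)^{2} + 84 \left(-11\right)\right)^{2} = \left(189 + 42 \cdot 121 - 924\right)^{2} = \left(189 + 5082 - 924\right)^{2} = 4347^{2} = 18896409$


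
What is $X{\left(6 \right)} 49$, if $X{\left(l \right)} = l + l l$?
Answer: $2058$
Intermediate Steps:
$X{\left(l \right)} = l + l^{2}$
$X{\left(6 \right)} 49 = 6 \left(1 + 6\right) 49 = 6 \cdot 7 \cdot 49 = 42 \cdot 49 = 2058$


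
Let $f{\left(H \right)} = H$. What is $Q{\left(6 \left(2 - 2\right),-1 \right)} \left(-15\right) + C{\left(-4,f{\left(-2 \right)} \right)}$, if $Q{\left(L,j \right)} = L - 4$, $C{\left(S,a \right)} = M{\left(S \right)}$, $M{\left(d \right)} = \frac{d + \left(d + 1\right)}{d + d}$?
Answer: $\frac{487}{8} \approx 60.875$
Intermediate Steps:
$M{\left(d \right)} = \frac{1 + 2 d}{2 d}$ ($M{\left(d \right)} = \frac{d + \left(1 + d\right)}{2 d} = \left(1 + 2 d\right) \frac{1}{2 d} = \frac{1 + 2 d}{2 d}$)
$C{\left(S,a \right)} = \frac{\frac{1}{2} + S}{S}$
$Q{\left(L,j \right)} = -4 + L$
$Q{\left(6 \left(2 - 2\right),-1 \right)} \left(-15\right) + C{\left(-4,f{\left(-2 \right)} \right)} = \left(-4 + 6 \left(2 - 2\right)\right) \left(-15\right) + \frac{\frac{1}{2} - 4}{-4} = \left(-4 + 6 \cdot 0\right) \left(-15\right) - - \frac{7}{8} = \left(-4 + 0\right) \left(-15\right) + \frac{7}{8} = \left(-4\right) \left(-15\right) + \frac{7}{8} = 60 + \frac{7}{8} = \frac{487}{8}$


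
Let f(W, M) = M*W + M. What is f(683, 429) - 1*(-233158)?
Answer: 526594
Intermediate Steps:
f(W, M) = M + M*W
f(683, 429) - 1*(-233158) = 429*(1 + 683) - 1*(-233158) = 429*684 + 233158 = 293436 + 233158 = 526594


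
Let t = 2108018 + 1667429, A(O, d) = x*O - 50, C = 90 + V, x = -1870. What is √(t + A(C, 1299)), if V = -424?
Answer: √4399977 ≈ 2097.6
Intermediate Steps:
C = -334 (C = 90 - 424 = -334)
A(O, d) = -50 - 1870*O (A(O, d) = -1870*O - 50 = -50 - 1870*O)
t = 3775447
√(t + A(C, 1299)) = √(3775447 + (-50 - 1870*(-334))) = √(3775447 + (-50 + 624580)) = √(3775447 + 624530) = √4399977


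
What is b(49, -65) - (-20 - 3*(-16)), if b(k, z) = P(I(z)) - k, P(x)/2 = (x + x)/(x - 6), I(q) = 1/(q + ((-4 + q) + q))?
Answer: -92011/1195 ≈ -76.997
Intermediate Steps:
I(q) = 1/(-4 + 3*q) (I(q) = 1/(q + (-4 + 2*q)) = 1/(-4 + 3*q))
P(x) = 4*x/(-6 + x) (P(x) = 2*((x + x)/(x - 6)) = 2*((2*x)/(-6 + x)) = 2*(2*x/(-6 + x)) = 4*x/(-6 + x))
b(k, z) = -k + 4/((-6 + 1/(-4 + 3*z))*(-4 + 3*z)) (b(k, z) = 4/((-4 + 3*z)*(-6 + 1/(-4 + 3*z))) - k = 4/((-6 + 1/(-4 + 3*z))*(-4 + 3*z)) - k = -k + 4/((-6 + 1/(-4 + 3*z))*(-4 + 3*z)))
b(49, -65) - (-20 - 3*(-16)) = (-4 - 1*49*(-25 + 18*(-65)))/(-25 + 18*(-65)) - (-20 - 3*(-16)) = (-4 - 1*49*(-25 - 1170))/(-25 - 1170) - (-20 + 48) = (-4 - 1*49*(-1195))/(-1195) - 1*28 = -(-4 + 58555)/1195 - 28 = -1/1195*58551 - 28 = -58551/1195 - 28 = -92011/1195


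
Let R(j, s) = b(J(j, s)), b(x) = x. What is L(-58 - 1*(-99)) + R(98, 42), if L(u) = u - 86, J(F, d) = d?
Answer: -3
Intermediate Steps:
R(j, s) = s
L(u) = -86 + u
L(-58 - 1*(-99)) + R(98, 42) = (-86 + (-58 - 1*(-99))) + 42 = (-86 + (-58 + 99)) + 42 = (-86 + 41) + 42 = -45 + 42 = -3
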